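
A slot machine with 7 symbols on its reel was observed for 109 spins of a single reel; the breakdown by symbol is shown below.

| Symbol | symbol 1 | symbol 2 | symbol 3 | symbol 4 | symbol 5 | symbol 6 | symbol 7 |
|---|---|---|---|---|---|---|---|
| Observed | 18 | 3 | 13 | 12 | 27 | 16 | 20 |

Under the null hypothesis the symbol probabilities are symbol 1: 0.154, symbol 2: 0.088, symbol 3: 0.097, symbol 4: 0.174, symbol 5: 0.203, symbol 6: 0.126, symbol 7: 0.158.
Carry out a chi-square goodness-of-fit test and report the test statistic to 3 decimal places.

9.629

Expected counts E_i = n·p_i: 109×0.154 = 16.786, 109×0.088 = 9.592, 109×0.097 = 10.573, 109×0.174 = 18.966, 109×0.203 = 22.127, 109×0.126 = 13.734, 109×0.158 = 17.222.
cat           O        E   (O−E)²/E
symbol 1     18   16.786     0.0878
symbol 2      3    9.592     4.5303
symbol 3     13   10.573     0.5571
symbol 4     12   18.966     2.5585
symbol 5     27   22.127     1.0732
symbol 6     16   13.734     0.3739
symbol 7     20   17.222     0.4481
Sum = 9.629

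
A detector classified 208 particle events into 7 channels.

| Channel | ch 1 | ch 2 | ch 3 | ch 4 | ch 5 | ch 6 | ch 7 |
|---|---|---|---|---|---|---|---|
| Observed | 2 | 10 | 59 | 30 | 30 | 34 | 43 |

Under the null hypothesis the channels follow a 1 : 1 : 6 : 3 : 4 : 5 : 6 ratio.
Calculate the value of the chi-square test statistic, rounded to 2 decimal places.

10.57

Ratio total = 26. Expected counts: 208×1/26 = 8, 208×1/26 = 8, 208×6/26 = 48, 208×3/26 = 24, 208×4/26 = 32, 208×5/26 = 40, 208×6/26 = 48.
cat         O        E   (O−E)²/E
ch 1        2        8      4.500
ch 2       10        8      0.500
ch 3       59       48      2.521
ch 4       30       24      1.500
ch 5       30       32      0.125
ch 6       34       40      0.900
ch 7       43       48      0.521
Sum = 10.57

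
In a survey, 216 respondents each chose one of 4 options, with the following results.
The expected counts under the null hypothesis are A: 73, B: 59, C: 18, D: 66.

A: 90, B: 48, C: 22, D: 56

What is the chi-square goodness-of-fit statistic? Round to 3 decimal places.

cat         O        E   (O−E)²/E
A          90       73     3.9589
B          48       59     2.0508
C          22       18     0.8889
D          56       66     1.5152
Sum = 8.414

8.414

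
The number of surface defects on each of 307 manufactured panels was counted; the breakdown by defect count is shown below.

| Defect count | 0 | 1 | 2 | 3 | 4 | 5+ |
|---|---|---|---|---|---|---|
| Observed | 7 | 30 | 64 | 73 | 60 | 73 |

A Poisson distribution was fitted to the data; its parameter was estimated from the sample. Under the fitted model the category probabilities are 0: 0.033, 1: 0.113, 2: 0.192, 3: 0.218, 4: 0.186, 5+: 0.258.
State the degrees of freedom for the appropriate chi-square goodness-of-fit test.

There are k = 6 categories and 1 parameter estimated from the data, so df = 6 − 1 − 1 = 4.

4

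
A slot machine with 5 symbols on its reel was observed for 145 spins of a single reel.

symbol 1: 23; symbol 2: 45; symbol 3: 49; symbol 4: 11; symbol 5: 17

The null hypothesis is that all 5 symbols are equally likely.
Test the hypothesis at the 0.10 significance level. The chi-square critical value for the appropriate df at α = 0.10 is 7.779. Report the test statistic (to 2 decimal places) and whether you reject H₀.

Under H₀ each category has probability 1/5, so each expected count is 145/5 = 29.
χ² = (23−29)²/29 + (45−29)²/29 + (49−29)²/29 + (11−29)²/29 + (17−29)²/29
   = 1.241 + 8.828 + 13.793 + 11.172 + 4.966
Sum = 40.00
df = 4. Since 40.00 > 7.779, we reject H₀.

40.00; reject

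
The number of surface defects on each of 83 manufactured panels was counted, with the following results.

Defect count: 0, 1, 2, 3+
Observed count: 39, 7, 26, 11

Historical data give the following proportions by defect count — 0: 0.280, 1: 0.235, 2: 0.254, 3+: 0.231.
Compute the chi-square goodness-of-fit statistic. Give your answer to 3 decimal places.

Expected counts E_i = n·p_i: 83×0.280 = 23.24, 83×0.235 = 19.505, 83×0.254 = 21.082, 83×0.231 = 19.173.
χ² = (39−23.24)²/23.24 + (7−19.505)²/19.505 + (26−21.082)²/21.082 + (11−19.173)²/19.173
   = 10.6875 + 8.0172 + 1.1473 + 3.4840
Sum = 23.336

23.336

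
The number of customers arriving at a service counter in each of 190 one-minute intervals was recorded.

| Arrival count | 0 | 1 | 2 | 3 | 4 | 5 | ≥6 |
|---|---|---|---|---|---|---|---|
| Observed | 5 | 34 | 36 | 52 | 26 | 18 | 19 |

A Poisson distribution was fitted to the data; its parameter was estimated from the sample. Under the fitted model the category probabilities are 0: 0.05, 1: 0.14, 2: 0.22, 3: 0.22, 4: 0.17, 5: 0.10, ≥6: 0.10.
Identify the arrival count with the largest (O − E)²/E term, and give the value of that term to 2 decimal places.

Expected counts E_i = n·p_i: 190×0.05 = 9.5, 190×0.14 = 26.6, 190×0.22 = 41.8, 190×0.22 = 41.8, 190×0.17 = 32.3, 190×0.10 = 19, 190×0.10 = 19.
0: (5 − 9.5)²/9.5 = 20.25/9.5 = 2.132
1: (34 − 26.6)²/26.6 = 54.76/26.6 = 2.059
2: (36 − 41.8)²/41.8 = 33.64/41.8 = 0.805
3: (52 − 41.8)²/41.8 = 104.04/41.8 = 2.489
4: (26 − 32.3)²/32.3 = 39.69/32.3 = 1.229
5: (18 − 19)²/19 = 1/19 = 0.053
≥6: (19 − 19)²/19 = 0/19 = 0.000
The largest term is for 3: 2.49.

3, 2.49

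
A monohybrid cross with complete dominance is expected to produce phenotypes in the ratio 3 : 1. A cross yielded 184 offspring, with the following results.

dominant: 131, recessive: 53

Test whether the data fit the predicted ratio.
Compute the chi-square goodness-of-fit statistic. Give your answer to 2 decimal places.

1.42

Ratio total = 4. Expected counts: 184×3/4 = 138, 184×1/4 = 46.
cat            O        E   (O−E)²/E
dominant     131      138      0.355
recessive     53       46      1.065
Sum = 1.42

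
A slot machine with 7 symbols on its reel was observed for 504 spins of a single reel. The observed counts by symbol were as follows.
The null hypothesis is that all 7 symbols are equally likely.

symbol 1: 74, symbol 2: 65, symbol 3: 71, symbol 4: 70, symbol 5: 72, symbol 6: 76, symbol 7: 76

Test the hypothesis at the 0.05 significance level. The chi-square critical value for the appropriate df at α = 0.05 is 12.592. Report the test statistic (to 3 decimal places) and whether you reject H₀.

Expected count for each of the 7 categories: 504/7 = 72.
cat           O        E   (O−E)²/E
symbol 1     74       72     0.0556
symbol 2     65       72     0.6806
symbol 3     71       72     0.0139
symbol 4     70       72     0.0556
symbol 5     72       72     0.0000
symbol 6     76       72     0.2222
symbol 7     76       72     0.2222
Sum = 1.250
df = 6. Since 1.250 < 12.592, we do not reject H₀.

1.250; do not reject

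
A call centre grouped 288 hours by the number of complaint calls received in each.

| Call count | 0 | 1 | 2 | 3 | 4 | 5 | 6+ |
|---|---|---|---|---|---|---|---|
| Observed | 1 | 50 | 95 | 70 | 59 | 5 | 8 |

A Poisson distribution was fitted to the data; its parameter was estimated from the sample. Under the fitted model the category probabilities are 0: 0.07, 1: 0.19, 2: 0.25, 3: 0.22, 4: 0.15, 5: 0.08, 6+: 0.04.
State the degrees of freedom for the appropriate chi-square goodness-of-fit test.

5

There are k = 7 categories and 1 parameter estimated from the data, so df = 7 − 1 − 1 = 5.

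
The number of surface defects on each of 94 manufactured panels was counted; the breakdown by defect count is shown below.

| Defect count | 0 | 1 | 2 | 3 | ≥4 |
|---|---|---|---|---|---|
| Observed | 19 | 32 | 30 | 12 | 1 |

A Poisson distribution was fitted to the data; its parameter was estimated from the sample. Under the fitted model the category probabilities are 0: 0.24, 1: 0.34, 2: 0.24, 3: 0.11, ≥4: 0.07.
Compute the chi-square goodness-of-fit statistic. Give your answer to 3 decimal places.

8.014

Expected counts E_i = n·p_i: 94×0.24 = 22.56, 94×0.34 = 31.96, 94×0.24 = 22.56, 94×0.11 = 10.34, 94×0.07 = 6.58.
cat         O        E   (O−E)²/E
0          19    22.56     0.5618
1          32    31.96     0.0001
2          30    22.56     2.4536
3          12    10.34     0.2665
≥4          1     6.58     4.7320
Sum = 8.014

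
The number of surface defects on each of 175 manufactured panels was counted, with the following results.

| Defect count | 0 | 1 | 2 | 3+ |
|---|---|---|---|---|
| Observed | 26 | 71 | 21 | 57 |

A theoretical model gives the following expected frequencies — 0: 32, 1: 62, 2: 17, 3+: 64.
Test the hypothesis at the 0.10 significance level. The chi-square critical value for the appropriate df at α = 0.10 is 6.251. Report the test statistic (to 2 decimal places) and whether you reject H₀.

4.14; do not reject

χ² = (26−32)²/32 + (71−62)²/62 + (21−17)²/17 + (57−64)²/64
   = 1.125 + 1.306 + 0.941 + 0.766
Sum = 4.14
df = 3. Since 4.14 < 6.251, we do not reject H₀.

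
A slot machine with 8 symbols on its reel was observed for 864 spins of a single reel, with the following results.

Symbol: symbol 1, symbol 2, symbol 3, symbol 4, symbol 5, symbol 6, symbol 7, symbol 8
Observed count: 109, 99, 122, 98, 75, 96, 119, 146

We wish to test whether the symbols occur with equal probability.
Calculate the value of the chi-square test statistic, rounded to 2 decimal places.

29.41

Expected count for each of the 8 categories: 864/8 = 108.
cat           O        E   (O−E)²/E
symbol 1    109      108      0.009
symbol 2     99      108      0.750
symbol 3    122      108      1.815
symbol 4     98      108      0.926
symbol 5     75      108     10.083
symbol 6     96      108      1.333
symbol 7    119      108      1.120
symbol 8    146      108     13.370
Sum = 29.41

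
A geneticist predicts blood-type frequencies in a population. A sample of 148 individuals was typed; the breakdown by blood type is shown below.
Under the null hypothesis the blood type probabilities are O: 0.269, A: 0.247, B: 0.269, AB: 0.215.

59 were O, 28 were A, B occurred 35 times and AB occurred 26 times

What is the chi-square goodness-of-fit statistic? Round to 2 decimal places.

Expected counts E_i = n·p_i: 148×0.269 = 39.812, 148×0.247 = 36.556, 148×0.269 = 39.812, 148×0.215 = 31.82.
O: (59 − 39.812)²/39.812 = 368.179344/39.812 = 9.248
A: (28 − 36.556)²/36.556 = 73.205136/36.556 = 2.003
B: (35 − 39.812)²/39.812 = 23.155344/39.812 = 0.582
AB: (26 − 31.82)²/31.82 = 33.8724/31.82 = 1.065
Sum = 12.90

12.90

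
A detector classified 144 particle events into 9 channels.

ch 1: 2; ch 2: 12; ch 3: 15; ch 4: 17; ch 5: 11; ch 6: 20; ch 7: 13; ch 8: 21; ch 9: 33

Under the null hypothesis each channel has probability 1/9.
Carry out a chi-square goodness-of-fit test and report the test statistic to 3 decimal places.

Expected count for each of the 9 categories: 144/9 = 16.
cat         O        E   (O−E)²/E
ch 1        2       16    12.2500
ch 2       12       16     1.0000
ch 3       15       16     0.0625
ch 4       17       16     0.0625
ch 5       11       16     1.5625
ch 6       20       16     1.0000
ch 7       13       16     0.5625
ch 8       21       16     1.5625
ch 9       33       16    18.0625
Sum = 36.125

36.125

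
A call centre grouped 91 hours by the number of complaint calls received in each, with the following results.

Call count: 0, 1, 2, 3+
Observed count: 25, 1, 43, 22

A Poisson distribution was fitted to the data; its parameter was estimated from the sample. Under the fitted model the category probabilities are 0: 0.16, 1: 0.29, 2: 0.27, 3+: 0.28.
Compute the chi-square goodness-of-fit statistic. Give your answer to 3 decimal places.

Expected counts E_i = n·p_i: 91×0.16 = 14.56, 91×0.29 = 26.39, 91×0.27 = 24.57, 91×0.28 = 25.48.
0: (25 − 14.56)²/14.56 = 108.9936/14.56 = 7.4858
1: (1 − 26.39)²/26.39 = 644.6521/26.39 = 24.4279
2: (43 − 24.57)²/24.57 = 339.6649/24.57 = 13.8244
3+: (22 − 25.48)²/25.48 = 12.1104/25.48 = 0.4753
Sum = 46.213

46.213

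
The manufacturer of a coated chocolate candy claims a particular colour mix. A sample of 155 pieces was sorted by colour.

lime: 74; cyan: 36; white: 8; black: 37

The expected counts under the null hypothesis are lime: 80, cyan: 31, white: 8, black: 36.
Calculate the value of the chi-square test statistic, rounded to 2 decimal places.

1.28

cat         O        E   (O−E)²/E
lime       74       80      0.450
cyan       36       31      0.806
white       8        8      0.000
black      37       36      0.028
Sum = 1.28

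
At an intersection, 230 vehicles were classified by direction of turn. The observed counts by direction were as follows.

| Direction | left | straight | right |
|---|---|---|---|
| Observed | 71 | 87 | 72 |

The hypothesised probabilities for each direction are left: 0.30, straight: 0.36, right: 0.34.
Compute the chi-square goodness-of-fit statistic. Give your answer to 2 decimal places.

0.76

Expected counts E_i = n·p_i: 230×0.30 = 69, 230×0.36 = 82.8, 230×0.34 = 78.2.
left: (71 − 69)²/69 = 4/69 = 0.058
straight: (87 − 82.8)²/82.8 = 17.64/82.8 = 0.213
right: (72 − 78.2)²/78.2 = 38.44/78.2 = 0.492
Sum = 0.76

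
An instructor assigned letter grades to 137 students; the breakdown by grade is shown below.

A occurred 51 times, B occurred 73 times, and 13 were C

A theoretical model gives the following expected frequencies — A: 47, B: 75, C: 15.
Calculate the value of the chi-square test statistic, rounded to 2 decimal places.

A: (51 − 47)²/47 = 16/47 = 0.340
B: (73 − 75)²/75 = 4/75 = 0.053
C: (13 − 15)²/15 = 4/15 = 0.267
Sum = 0.66

0.66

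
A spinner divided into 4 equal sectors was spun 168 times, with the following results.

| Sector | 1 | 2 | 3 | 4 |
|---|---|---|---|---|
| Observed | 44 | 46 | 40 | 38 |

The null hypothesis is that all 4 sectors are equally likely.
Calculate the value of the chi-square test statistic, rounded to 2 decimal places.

0.95

Under H₀ each category has probability 1/4, so each expected count is 168/4 = 42.
1: (44 − 42)²/42 = 4/42 = 0.095
2: (46 − 42)²/42 = 16/42 = 0.381
3: (40 − 42)²/42 = 4/42 = 0.095
4: (38 − 42)²/42 = 16/42 = 0.381
Sum = 0.95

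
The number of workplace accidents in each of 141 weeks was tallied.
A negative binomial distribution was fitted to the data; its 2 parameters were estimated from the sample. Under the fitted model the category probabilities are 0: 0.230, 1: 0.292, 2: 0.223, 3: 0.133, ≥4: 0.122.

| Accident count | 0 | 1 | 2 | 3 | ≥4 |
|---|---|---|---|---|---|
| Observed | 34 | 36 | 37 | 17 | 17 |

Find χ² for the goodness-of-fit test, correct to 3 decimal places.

1.874

Expected counts E_i = n·p_i: 141×0.230 = 32.43, 141×0.292 = 41.172, 141×0.223 = 31.443, 141×0.133 = 18.753, 141×0.122 = 17.202.
cat         O        E   (O−E)²/E
0          34    32.43     0.0760
1          36   41.172     0.6497
2          37   31.443     0.9821
3          17   18.753     0.1639
≥4         17   17.202     0.0024
Sum = 1.874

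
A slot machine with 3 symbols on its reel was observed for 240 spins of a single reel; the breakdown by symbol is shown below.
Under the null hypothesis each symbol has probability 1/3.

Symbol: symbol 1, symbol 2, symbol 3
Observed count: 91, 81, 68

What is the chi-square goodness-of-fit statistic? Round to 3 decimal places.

3.325

Under H₀ each category has probability 1/3, so each expected count is 240/3 = 80.
cat           O        E   (O−E)²/E
symbol 1     91       80     1.5125
symbol 2     81       80     0.0125
symbol 3     68       80     1.8000
Sum = 3.325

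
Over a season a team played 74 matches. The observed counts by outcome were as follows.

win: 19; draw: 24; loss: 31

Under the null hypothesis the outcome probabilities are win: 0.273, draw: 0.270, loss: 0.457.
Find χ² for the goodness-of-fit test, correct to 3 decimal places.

1.115

Expected counts E_i = n·p_i: 74×0.273 = 20.202, 74×0.270 = 19.98, 74×0.457 = 33.818.
win: (19 − 20.202)²/20.202 = 1.444804/20.202 = 0.0715
draw: (24 − 19.98)²/19.98 = 16.1604/19.98 = 0.8088
loss: (31 − 33.818)²/33.818 = 7.941124/33.818 = 0.2348
Sum = 1.115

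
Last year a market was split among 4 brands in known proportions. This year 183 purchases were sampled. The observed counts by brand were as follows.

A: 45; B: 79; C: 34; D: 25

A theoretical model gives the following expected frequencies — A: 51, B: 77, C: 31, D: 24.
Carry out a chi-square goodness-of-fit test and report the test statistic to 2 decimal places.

1.09

χ² = (45−51)²/51 + (79−77)²/77 + (34−31)²/31 + (25−24)²/24
   = 0.706 + 0.052 + 0.290 + 0.042
Sum = 1.09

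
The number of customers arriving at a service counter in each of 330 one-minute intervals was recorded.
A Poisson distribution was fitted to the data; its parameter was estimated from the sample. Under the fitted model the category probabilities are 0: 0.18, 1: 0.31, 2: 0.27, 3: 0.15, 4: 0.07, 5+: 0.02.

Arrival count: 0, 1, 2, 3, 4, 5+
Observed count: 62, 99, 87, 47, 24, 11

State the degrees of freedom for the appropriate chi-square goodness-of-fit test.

4

There are k = 6 categories and 1 parameter estimated from the data, so df = 6 − 1 − 1 = 4.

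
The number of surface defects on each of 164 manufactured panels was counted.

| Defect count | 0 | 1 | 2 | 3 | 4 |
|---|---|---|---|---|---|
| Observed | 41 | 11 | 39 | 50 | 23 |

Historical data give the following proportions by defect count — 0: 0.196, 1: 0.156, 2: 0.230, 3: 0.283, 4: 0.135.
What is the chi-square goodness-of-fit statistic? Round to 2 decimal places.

Expected counts E_i = n·p_i: 164×0.196 = 32.144, 164×0.156 = 25.584, 164×0.230 = 37.72, 164×0.283 = 46.412, 164×0.135 = 22.14.
cat         O        E   (O−E)²/E
0          41   32.144      2.440
1          11   25.584      8.314
2          39    37.72      0.043
3          50   46.412      0.277
4          23    22.14      0.033
Sum = 11.11

11.11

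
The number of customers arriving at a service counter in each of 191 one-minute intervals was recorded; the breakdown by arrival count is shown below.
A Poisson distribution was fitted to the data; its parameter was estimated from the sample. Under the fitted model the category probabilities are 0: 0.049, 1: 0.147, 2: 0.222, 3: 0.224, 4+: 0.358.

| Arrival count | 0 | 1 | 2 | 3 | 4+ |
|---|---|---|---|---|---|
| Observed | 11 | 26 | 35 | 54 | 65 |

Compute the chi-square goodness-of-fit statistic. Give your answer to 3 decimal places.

Expected counts E_i = n·p_i: 191×0.049 = 9.359, 191×0.147 = 28.077, 191×0.222 = 42.402, 191×0.224 = 42.784, 191×0.358 = 68.378.
0: (11 − 9.359)²/9.359 = 2.692881/9.359 = 0.2877
1: (26 − 28.077)²/28.077 = 4.313929/28.077 = 0.1536
2: (35 − 42.402)²/42.402 = 54.789604/42.402 = 1.2921
3: (54 − 42.784)²/42.784 = 125.798656/42.784 = 2.9403
4+: (65 − 68.378)²/68.378 = 11.410884/68.378 = 0.1669
Sum = 4.841

4.841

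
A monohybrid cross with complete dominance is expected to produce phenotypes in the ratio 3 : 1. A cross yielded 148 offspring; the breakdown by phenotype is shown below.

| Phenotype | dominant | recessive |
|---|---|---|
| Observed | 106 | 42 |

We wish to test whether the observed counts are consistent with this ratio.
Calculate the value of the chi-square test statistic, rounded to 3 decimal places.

0.901

Ratio total = 4. Expected counts: 148×3/4 = 111, 148×1/4 = 37.
dominant: (106 − 111)²/111 = 25/111 = 0.2252
recessive: (42 − 37)²/37 = 25/37 = 0.6757
Sum = 0.901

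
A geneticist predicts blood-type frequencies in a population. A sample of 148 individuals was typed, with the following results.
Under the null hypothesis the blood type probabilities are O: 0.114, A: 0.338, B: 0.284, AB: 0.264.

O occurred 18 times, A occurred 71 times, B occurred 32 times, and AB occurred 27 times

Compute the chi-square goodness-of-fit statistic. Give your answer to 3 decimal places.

14.995

Expected counts E_i = n·p_i: 148×0.114 = 16.872, 148×0.338 = 50.024, 148×0.284 = 42.032, 148×0.264 = 39.072.
χ² = (18−16.872)²/16.872 + (71−50.024)²/50.024 + (32−42.032)²/42.032 + (27−39.072)²/39.072
   = 0.0754 + 8.7956 + 2.3944 + 3.7299
Sum = 14.995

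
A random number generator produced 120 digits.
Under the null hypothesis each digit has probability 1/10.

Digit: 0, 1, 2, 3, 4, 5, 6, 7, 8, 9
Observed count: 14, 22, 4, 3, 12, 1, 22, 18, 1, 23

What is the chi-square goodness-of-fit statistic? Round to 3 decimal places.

62.333

Expected count for each of the 10 categories: 120/10 = 12.
χ² = (14−12)²/12 + (22−12)²/12 + (4−12)²/12 + (3−12)²/12 + (12−12)²/12 + (1−12)²/12 + (22−12)²/12 + (18−12)²/12 + (1−12)²/12 + (23−12)²/12
   = 0.3333 + 8.3333 + 5.3333 + 6.7500 + 0.0000 + 10.0833 + 8.3333 + 3.0000 + 10.0833 + 10.0833
Sum = 62.333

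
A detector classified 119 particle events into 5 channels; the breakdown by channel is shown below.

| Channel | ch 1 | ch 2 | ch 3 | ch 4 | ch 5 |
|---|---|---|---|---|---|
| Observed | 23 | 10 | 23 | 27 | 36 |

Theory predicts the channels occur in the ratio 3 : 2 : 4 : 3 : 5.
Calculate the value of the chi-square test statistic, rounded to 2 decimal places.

3.97

Ratio total = 17. Expected counts: 119×3/17 = 21, 119×2/17 = 14, 119×4/17 = 28, 119×3/17 = 21, 119×5/17 = 35.
ch 1: (23 − 21)²/21 = 4/21 = 0.190
ch 2: (10 − 14)²/14 = 16/14 = 1.143
ch 3: (23 − 28)²/28 = 25/28 = 0.893
ch 4: (27 − 21)²/21 = 36/21 = 1.714
ch 5: (36 − 35)²/35 = 1/35 = 0.029
Sum = 3.97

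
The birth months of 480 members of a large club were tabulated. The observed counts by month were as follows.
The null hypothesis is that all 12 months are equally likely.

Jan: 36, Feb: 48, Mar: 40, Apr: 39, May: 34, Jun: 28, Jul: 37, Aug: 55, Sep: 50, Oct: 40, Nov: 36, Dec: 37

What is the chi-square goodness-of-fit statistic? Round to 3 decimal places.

Expected count for each of the 12 categories: 480/12 = 40.
χ² = (36−40)²/40 + (48−40)²/40 + (40−40)²/40 + (39−40)²/40 + (34−40)²/40 + (28−40)²/40 + (37−40)²/40 + (55−40)²/40 + (50−40)²/40 + (40−40)²/40 + (36−40)²/40 + (37−40)²/40
   = 0.4000 + 1.6000 + 0.0000 + 0.0250 + 0.9000 + 3.6000 + 0.2250 + 5.6250 + 2.5000 + 0.0000 + 0.4000 + 0.2250
Sum = 15.500

15.500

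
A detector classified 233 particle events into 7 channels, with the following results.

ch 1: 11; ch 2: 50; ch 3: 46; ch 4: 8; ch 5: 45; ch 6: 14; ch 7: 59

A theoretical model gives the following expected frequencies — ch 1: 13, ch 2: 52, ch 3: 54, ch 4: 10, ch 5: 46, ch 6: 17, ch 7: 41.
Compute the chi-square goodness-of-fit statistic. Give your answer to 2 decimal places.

ch 1: (11 − 13)²/13 = 4/13 = 0.308
ch 2: (50 − 52)²/52 = 4/52 = 0.077
ch 3: (46 − 54)²/54 = 64/54 = 1.185
ch 4: (8 − 10)²/10 = 4/10 = 0.400
ch 5: (45 − 46)²/46 = 1/46 = 0.022
ch 6: (14 − 17)²/17 = 9/17 = 0.529
ch 7: (59 − 41)²/41 = 324/41 = 7.902
Sum = 10.42

10.42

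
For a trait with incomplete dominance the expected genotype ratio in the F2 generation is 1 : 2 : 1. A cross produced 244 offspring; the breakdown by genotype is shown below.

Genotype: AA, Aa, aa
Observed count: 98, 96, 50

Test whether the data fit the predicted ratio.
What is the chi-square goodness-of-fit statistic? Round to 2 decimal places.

29.97

Ratio total = 4. Expected counts: 244×1/4 = 61, 244×2/4 = 122, 244×1/4 = 61.
cat         O        E   (O−E)²/E
AA         98       61     22.443
Aa         96      122      5.541
aa         50       61      1.984
Sum = 29.97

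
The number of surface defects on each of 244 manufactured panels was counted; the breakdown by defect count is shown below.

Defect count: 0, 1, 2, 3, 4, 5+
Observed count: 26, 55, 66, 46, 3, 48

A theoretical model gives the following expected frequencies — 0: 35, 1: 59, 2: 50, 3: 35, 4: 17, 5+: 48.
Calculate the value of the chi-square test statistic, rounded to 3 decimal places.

22.692

χ² = (26−35)²/35 + (55−59)²/59 + (66−50)²/50 + (46−35)²/35 + (3−17)²/17 + (48−48)²/48
   = 2.3143 + 0.2712 + 5.1200 + 3.4571 + 11.5294 + 0.0000
Sum = 22.692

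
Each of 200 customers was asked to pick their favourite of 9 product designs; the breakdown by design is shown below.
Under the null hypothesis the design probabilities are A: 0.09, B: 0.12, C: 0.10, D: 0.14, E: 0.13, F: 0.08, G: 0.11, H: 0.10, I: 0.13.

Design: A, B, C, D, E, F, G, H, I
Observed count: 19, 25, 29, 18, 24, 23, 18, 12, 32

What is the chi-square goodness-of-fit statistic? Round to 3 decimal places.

Expected counts E_i = n·p_i: 200×0.09 = 18, 200×0.12 = 24, 200×0.10 = 20, 200×0.14 = 28, 200×0.13 = 26, 200×0.08 = 16, 200×0.11 = 22, 200×0.10 = 20, 200×0.13 = 26.
χ² = (19−18)²/18 + (25−24)²/24 + (29−20)²/20 + (18−28)²/28 + (24−26)²/26 + (23−16)²/16 + (18−22)²/22 + (12−20)²/20 + (32−26)²/26
   = 0.0556 + 0.0417 + 4.0500 + 3.5714 + 0.1538 + 3.0625 + 0.7273 + 3.2000 + 1.3846
Sum = 16.247

16.247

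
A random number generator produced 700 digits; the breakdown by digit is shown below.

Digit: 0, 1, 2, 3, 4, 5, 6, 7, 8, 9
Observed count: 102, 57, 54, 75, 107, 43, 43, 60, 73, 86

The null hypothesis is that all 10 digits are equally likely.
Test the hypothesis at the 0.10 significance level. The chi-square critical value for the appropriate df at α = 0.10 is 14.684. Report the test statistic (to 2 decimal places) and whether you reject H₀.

66.66; reject

Expected count for each of the 10 categories: 700/10 = 70.
cat         O        E   (O−E)²/E
0         102       70     14.629
1          57       70      2.414
2          54       70      3.657
3          75       70      0.357
4         107       70     19.557
5          43       70     10.414
6          43       70     10.414
7          60       70      1.429
8          73       70      0.129
9          86       70      3.657
Sum = 66.66
df = 9. Since 66.66 > 14.684, we reject H₀.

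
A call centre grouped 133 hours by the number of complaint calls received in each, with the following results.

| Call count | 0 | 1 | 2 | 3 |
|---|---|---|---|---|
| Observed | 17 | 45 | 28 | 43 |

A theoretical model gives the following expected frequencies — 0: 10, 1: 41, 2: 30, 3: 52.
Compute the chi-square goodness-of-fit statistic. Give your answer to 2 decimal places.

χ² = (17−10)²/10 + (45−41)²/41 + (28−30)²/30 + (43−52)²/52
   = 4.900 + 0.390 + 0.133 + 1.558
Sum = 6.98

6.98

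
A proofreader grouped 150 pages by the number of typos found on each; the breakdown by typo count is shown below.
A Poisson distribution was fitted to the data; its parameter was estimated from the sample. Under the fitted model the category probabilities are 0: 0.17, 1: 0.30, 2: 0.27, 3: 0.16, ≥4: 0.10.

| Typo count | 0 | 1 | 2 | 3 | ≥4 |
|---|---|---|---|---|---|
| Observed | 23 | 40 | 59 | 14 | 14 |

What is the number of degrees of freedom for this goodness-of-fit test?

3

There are k = 5 categories and 1 parameter estimated from the data, so df = 5 − 1 − 1 = 3.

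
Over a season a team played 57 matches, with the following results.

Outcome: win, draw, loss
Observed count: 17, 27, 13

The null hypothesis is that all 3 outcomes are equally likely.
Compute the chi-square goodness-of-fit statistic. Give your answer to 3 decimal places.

Under H₀ each category has probability 1/3, so each expected count is 57/3 = 19.
cat         O        E   (O−E)²/E
win        17       19     0.2105
draw       27       19     3.3684
loss       13       19     1.8947
Sum = 5.474

5.474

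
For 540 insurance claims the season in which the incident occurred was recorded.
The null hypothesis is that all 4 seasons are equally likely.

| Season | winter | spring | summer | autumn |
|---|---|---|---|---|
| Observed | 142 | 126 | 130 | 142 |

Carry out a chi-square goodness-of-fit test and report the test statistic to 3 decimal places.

1.511

Under H₀ each category has probability 1/4, so each expected count is 540/4 = 135.
χ² = (142−135)²/135 + (126−135)²/135 + (130−135)²/135 + (142−135)²/135
   = 0.3630 + 0.6000 + 0.1852 + 0.3630
Sum = 1.511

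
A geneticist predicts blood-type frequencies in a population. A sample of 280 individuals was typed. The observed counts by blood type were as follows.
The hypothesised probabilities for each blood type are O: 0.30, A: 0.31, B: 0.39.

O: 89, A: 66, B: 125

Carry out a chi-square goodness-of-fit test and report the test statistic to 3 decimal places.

Expected counts E_i = n·p_i: 280×0.30 = 84, 280×0.31 = 86.8, 280×0.39 = 109.2.
O: (89 − 84)²/84 = 25/84 = 0.2976
A: (66 − 86.8)²/86.8 = 432.64/86.8 = 4.9843
B: (125 − 109.2)²/109.2 = 249.64/109.2 = 2.2861
Sum = 7.568

7.568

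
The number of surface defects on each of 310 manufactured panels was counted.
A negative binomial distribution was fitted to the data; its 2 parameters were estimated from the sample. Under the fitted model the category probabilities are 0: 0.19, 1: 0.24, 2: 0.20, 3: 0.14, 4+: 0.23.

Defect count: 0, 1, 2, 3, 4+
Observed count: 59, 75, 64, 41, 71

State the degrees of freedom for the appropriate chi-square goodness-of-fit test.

2

There are k = 5 categories and 2 parameters estimated from the data, so df = 5 − 1 − 2 = 2.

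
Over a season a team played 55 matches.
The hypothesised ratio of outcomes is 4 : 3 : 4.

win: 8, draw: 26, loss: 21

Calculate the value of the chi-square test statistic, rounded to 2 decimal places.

Ratio total = 11. Expected counts: 55×4/11 = 20, 55×3/11 = 15, 55×4/11 = 20.
cat         O        E   (O−E)²/E
win         8       20      7.200
draw       26       15      8.067
loss       21       20      0.050
Sum = 15.32

15.32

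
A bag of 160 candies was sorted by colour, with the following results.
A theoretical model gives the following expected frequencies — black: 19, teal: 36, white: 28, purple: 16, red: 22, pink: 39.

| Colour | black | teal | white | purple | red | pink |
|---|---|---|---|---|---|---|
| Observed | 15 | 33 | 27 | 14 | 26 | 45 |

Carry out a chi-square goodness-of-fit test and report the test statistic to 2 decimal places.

3.03

χ² = (15−19)²/19 + (33−36)²/36 + (27−28)²/28 + (14−16)²/16 + (26−22)²/22 + (45−39)²/39
   = 0.842 + 0.250 + 0.036 + 0.250 + 0.727 + 0.923
Sum = 3.03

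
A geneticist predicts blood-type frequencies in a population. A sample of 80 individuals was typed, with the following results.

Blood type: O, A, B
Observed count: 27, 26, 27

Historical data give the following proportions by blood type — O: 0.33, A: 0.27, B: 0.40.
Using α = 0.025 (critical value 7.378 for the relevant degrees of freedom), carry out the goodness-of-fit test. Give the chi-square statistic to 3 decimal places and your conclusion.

1.691; do not reject

Expected counts E_i = n·p_i: 80×0.33 = 26.4, 80×0.27 = 21.6, 80×0.40 = 32.
cat         O        E   (O−E)²/E
O          27     26.4     0.0136
A          26     21.6     0.8963
B          27       32     0.7813
Sum = 1.691
df = 2. Since 1.691 < 7.378, we do not reject H₀.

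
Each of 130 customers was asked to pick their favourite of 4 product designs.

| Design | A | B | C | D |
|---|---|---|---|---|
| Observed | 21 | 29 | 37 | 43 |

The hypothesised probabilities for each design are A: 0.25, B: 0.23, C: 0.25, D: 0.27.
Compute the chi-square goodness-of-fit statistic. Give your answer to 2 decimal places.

Expected counts E_i = n·p_i: 130×0.25 = 32.5, 130×0.23 = 29.9, 130×0.25 = 32.5, 130×0.27 = 35.1.
χ² = (21−32.5)²/32.5 + (29−29.9)²/29.9 + (37−32.5)²/32.5 + (43−35.1)²/35.1
   = 4.069 + 0.027 + 0.623 + 1.778
Sum = 6.50

6.50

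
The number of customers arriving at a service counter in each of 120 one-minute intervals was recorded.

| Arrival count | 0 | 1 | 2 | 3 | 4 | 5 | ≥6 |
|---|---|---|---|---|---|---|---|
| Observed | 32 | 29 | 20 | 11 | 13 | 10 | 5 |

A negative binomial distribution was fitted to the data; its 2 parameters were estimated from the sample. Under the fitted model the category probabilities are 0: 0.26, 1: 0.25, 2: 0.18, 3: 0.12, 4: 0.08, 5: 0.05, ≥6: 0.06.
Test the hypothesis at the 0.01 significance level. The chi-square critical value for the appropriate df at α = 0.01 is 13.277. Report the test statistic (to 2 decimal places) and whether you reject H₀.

5.52; do not reject

Expected counts E_i = n·p_i: 120×0.26 = 31.2, 120×0.25 = 30, 120×0.18 = 21.6, 120×0.12 = 14.4, 120×0.08 = 9.6, 120×0.05 = 6, 120×0.06 = 7.2.
0: (32 − 31.2)²/31.2 = 0.64/31.2 = 0.021
1: (29 − 30)²/30 = 1/30 = 0.033
2: (20 − 21.6)²/21.6 = 2.56/21.6 = 0.119
3: (11 − 14.4)²/14.4 = 11.56/14.4 = 0.803
4: (13 − 9.6)²/9.6 = 11.56/9.6 = 1.204
5: (10 − 6)²/6 = 16/6 = 2.667
≥6: (5 − 7.2)²/7.2 = 4.84/7.2 = 0.672
Sum = 5.52
df = 4. Since 5.52 < 13.277, we do not reject H₀.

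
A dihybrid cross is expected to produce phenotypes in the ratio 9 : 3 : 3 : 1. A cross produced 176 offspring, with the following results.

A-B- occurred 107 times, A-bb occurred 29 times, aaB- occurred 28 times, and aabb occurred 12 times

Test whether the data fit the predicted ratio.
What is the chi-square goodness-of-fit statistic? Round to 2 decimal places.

1.98

Ratio total = 16. Expected counts: 176×9/16 = 99, 176×3/16 = 33, 176×3/16 = 33, 176×1/16 = 11.
χ² = (107−99)²/99 + (29−33)²/33 + (28−33)²/33 + (12−11)²/11
   = 0.646 + 0.485 + 0.758 + 0.091
Sum = 1.98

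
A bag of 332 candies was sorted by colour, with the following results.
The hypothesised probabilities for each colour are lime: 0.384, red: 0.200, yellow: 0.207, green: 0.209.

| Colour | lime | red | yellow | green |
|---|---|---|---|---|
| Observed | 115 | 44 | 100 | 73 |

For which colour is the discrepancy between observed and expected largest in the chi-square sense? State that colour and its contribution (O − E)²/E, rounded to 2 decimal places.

yellow, 14.23

Expected counts E_i = n·p_i: 332×0.384 = 127.488, 332×0.200 = 66.4, 332×0.207 = 68.724, 332×0.209 = 69.388.
cat         O        E   (O−E)²/E
lime      115  127.488      1.223
red        44     66.4      7.557
yellow    100   68.724     14.234
green      73   69.388      0.188
The largest term is for yellow: 14.23.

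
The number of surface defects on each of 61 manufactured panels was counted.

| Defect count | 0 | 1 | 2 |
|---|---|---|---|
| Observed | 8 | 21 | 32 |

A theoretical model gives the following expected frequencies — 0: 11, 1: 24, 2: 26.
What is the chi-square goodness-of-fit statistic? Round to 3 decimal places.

2.578

cat         O        E   (O−E)²/E
0           8       11     0.8182
1          21       24     0.3750
2          32       26     1.3846
Sum = 2.578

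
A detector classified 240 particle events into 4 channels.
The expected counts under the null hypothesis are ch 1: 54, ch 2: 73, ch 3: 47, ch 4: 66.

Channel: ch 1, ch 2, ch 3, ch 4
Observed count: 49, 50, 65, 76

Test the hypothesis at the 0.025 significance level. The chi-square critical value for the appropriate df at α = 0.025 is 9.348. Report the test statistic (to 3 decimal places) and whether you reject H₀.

χ² = (49−54)²/54 + (50−73)²/73 + (65−47)²/47 + (76−66)²/66
   = 0.4630 + 7.2466 + 6.8936 + 1.5152
Sum = 16.118
df = 3. Since 16.118 > 9.348, we reject H₀.

16.118; reject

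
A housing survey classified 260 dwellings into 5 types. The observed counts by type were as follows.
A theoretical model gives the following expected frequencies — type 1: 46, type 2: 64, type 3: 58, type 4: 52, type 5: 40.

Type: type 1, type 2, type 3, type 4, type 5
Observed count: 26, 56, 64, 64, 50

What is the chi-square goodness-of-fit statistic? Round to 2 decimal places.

cat         O        E   (O−E)²/E
type 1     26       46      8.696
type 2     56       64      1.000
type 3     64       58      0.621
type 4     64       52      2.769
type 5     50       40      2.500
Sum = 15.59

15.59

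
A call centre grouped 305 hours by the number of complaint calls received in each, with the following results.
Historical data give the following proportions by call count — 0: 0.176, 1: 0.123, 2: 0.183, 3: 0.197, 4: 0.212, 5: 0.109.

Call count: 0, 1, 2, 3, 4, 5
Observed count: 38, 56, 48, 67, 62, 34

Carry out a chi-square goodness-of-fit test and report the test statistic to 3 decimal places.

Expected counts E_i = n·p_i: 305×0.176 = 53.68, 305×0.123 = 37.515, 305×0.183 = 55.815, 305×0.197 = 60.085, 305×0.212 = 64.66, 305×0.109 = 33.245.
cat         O        E   (O−E)²/E
0          38    53.68     4.5801
1          56   37.515     9.1082
2          48   55.815     1.0942
3          67   60.085     0.7958
4          62    64.66     0.1094
5          34   33.245     0.0171
Sum = 15.705

15.705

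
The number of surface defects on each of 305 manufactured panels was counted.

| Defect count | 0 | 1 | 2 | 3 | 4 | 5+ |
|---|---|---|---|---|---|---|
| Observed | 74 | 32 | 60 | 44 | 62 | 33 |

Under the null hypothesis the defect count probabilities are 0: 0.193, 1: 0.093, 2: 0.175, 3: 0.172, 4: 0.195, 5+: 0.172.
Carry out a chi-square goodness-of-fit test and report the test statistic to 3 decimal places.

Expected counts E_i = n·p_i: 305×0.193 = 58.865, 305×0.093 = 28.365, 305×0.175 = 53.375, 305×0.172 = 52.46, 305×0.195 = 59.475, 305×0.172 = 52.46.
χ² = (74−58.865)²/58.865 + (32−28.365)²/28.365 + (60−53.375)²/53.375 + (44−52.46)²/52.46 + (62−59.475)²/59.475 + (33−52.46)²/52.46
   = 3.8914 + 0.4658 + 0.8223 + 1.3643 + 0.1072 + 7.2187
Sum = 13.870

13.870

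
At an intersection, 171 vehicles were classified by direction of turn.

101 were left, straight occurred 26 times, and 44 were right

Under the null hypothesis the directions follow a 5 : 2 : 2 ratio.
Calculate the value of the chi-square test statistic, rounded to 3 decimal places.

Ratio total = 9. Expected counts: 171×5/9 = 95, 171×2/9 = 38, 171×2/9 = 38.
left: (101 − 95)²/95 = 36/95 = 0.3789
straight: (26 − 38)²/38 = 144/38 = 3.7895
right: (44 − 38)²/38 = 36/38 = 0.9474
Sum = 5.116

5.116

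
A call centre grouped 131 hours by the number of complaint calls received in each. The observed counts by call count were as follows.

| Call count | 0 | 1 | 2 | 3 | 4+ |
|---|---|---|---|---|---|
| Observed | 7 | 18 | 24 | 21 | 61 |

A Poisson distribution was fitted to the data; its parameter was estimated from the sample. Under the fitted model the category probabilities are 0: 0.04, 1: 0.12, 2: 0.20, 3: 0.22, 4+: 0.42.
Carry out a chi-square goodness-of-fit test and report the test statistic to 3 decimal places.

3.878

Expected counts E_i = n·p_i: 131×0.04 = 5.24, 131×0.12 = 15.72, 131×0.20 = 26.2, 131×0.22 = 28.82, 131×0.42 = 55.02.
χ² = (7−5.24)²/5.24 + (18−15.72)²/15.72 + (24−26.2)²/26.2 + (21−28.82)²/28.82 + (61−55.02)²/55.02
   = 0.5911 + 0.3307 + 0.1847 + 2.1219 + 0.6500
Sum = 3.878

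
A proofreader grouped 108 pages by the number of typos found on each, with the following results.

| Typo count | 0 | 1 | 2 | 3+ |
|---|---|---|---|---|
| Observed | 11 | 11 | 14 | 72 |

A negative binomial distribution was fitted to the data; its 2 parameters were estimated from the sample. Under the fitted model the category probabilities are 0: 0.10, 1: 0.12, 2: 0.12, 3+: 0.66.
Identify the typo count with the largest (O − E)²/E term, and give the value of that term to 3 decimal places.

1, 0.296

Expected counts E_i = n·p_i: 108×0.10 = 10.8, 108×0.12 = 12.96, 108×0.12 = 12.96, 108×0.66 = 71.28.
χ² = (11−10.8)²/10.8 + (11−12.96)²/12.96 + (14−12.96)²/12.96 + (72−71.28)²/71.28
   = 0.0037 + 0.2964 + 0.0835 + 0.0073
The largest term is for 1: 0.296.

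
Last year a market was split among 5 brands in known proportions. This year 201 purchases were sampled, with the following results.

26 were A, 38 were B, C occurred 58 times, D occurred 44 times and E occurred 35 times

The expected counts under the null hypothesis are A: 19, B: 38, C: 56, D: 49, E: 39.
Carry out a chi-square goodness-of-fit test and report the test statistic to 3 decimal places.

cat         O        E   (O−E)²/E
A          26       19     2.5789
B          38       38     0.0000
C          58       56     0.0714
D          44       49     0.5102
E          35       39     0.4103
Sum = 3.571

3.571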